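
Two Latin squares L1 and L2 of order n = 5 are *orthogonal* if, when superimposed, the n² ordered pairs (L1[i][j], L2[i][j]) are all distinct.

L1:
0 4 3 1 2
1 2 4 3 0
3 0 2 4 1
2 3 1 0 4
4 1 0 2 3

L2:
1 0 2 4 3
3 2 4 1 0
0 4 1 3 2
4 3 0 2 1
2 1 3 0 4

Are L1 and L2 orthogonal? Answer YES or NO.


Form the n² = 25 superimposed pairs (L1[i][j], L2[i][j]), row by row (rows and columns indexed from 0):
row 0: (0,1) (4,0) (3,2) (1,4) (2,3)
row 1: (1,3) (2,2) (4,4) (3,1) (0,0)
row 2: (3,0) (0,4) (2,1) (4,3) (1,2)
row 3: (2,4) (3,3) (1,0) (0,2) (4,1)
row 4: (4,2) (1,1) (0,3) (2,0) (3,4)
Orthogonality requires all 25 pairs distinct.
Check by first coordinate: for each symbol s of L1, list the L2 entries in the n cells where L1 = s; they must all differ.
  L1 = 0: L2 entries (in reading order) 1, 0, 4, 2, 3 — all 5 distinct ✓
  L1 = 1: L2 entries (in reading order) 4, 3, 2, 0, 1 — all 5 distinct ✓
  L1 = 2: L2 entries (in reading order) 3, 2, 1, 4, 0 — all 5 distinct ✓
  L1 = 3: L2 entries (in reading order) 2, 1, 0, 3, 4 — all 5 distinct ✓
  L1 = 4: L2 entries (in reading order) 0, 4, 3, 1, 2 — all 5 distinct ✓
Every symbol of L1 meets every symbol of L2 exactly once, so all 25 pairs are distinct (25 of 25).
Conclusion: YES.

YES


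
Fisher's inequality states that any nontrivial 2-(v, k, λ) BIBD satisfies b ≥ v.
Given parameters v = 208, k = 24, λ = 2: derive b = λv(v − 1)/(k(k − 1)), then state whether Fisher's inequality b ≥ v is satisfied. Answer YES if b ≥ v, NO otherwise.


b = λv(v − 1)/(k(k − 1)) = 2·208·207/(24·23) = 86112/552 = 156.
Compare with v = 208: b < v, so Fisher's inequality fails.

NO


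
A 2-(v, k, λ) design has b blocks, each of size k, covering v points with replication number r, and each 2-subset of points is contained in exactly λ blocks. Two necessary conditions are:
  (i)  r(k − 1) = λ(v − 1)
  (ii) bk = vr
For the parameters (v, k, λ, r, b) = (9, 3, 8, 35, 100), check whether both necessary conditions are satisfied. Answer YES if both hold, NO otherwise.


Condition (i): r(k − 1) = 35·2 = 70; λ(v − 1) = 8·8 = 64. Match? NO.
Condition (ii): bk = 100·3 = 300; vr = 9·35 = 315. Match? NO.
Both conditions hold? NO.

NO


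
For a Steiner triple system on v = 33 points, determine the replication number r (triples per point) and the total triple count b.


An STS(v) is a 2-(v, 3, 1) BIBD: block size k = 3, λ = 1.
Replication: r(k − 1) = λ(v − 1) ⇒ r·2 = 33 − 1 = 32 ⇒ r = 16.
Block count: b = v(v − 1)/6 = 33·32/6 = 1056/6 = 176.
(Check via bk = vr: 176·3 = 528 = 33·16 = 528 ✓.)

r = 16, b = 176.


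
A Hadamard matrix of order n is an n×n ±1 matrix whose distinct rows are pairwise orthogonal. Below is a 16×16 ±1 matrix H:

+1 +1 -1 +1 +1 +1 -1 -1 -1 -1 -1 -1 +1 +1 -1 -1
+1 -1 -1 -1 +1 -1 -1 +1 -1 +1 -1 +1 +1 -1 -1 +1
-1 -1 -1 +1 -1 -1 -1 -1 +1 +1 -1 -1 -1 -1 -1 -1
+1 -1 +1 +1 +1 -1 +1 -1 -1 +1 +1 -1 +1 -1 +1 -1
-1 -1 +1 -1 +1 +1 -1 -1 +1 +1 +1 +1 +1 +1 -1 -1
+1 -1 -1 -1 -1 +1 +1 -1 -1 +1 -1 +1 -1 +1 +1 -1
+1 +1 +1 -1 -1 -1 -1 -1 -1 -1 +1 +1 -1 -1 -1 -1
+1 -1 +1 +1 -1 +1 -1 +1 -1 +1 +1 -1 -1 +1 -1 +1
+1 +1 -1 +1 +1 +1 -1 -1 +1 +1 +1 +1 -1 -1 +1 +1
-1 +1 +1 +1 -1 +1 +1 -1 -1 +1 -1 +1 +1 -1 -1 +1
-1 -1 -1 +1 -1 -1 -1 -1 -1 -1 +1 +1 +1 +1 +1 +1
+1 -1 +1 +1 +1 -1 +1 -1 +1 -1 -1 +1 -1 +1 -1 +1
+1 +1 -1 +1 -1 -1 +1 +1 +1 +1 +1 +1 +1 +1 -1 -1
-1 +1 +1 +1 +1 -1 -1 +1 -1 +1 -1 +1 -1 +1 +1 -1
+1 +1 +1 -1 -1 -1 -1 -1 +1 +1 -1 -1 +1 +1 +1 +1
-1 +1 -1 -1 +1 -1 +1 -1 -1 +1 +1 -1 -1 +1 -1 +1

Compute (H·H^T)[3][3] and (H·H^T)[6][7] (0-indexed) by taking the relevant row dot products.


Row 3 of H: [1, -1, 1, 1, 1, -1, 1, -1, -1, 1, 1, -1, 1, -1, 1, -1].
Row 6 of H: [1, 1, 1, -1, -1, -1, -1, -1, -1, -1, 1, 1, -1, -1, -1, -1].
Row 7 of H: [1, -1, 1, 1, -1, 1, -1, 1, -1, 1, 1, -1, -1, 1, -1, 1].
(H·H^T)[3][3] = Σ_j H[3][j]·H[3][j] = (1)² + (-1)² + (1)² + (1)² + (1)² + (-1)² + (1)² + (-1)² + (-1)² + (1)² + (1)² + (-1)² + (1)² + (-1)² + (1)² + (-1)² = 1 + 1 + 1 + 1 + 1 + 1 + 1 + 1 + 1 + 1 + 1 + 1 + 1 + 1 + 1 + 1 = 16.
(H·H^T)[6][7] = Σ_j H[6][j]·H[7][j] = (1)·(1) + (1)·(-1) + (1)·(1) + (-1)·(1) + (-1)·(-1) + (-1)·(1) + (-1)·(-1) + (-1)·(1) + (-1)·(-1) + (-1)·(1) + (1)·(1) + (1)·(-1) + (-1)·(-1) + (-1)·(1) + (-1)·(-1) + (-1)·(1) = 1 + -1 + 1 + -1 + 1 + -1 + 1 + -1 + 1 + -1 + 1 + -1 + 1 + -1 + 1 + -1 = 0.
So rows 6 and 7 are orthogonal; the diagonal entry equals n = 16.

(3,3) entry = 16; (6,7) entry = 0.


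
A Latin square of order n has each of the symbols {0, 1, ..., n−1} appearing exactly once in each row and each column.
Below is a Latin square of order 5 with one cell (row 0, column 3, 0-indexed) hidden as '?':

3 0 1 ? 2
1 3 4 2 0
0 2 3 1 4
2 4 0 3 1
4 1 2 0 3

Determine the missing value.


Row 0 contains symbols [0, 1, 2, 3] — missing [4].
Column 3 contains symbols [0, 1, 2, 3] — missing [4].
The missing symbol must appear in both missing sets; intersection = [4].
Therefore the hidden value is 4.

Missing value = 4.


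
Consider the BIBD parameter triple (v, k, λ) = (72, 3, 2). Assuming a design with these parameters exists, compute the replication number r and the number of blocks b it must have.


Any 2-(v, k, λ) BIBD satisfies two necessary conditions:
  (i)  Each point sits in r blocks, and counting incidences through any fixed point gives r(k − 1) = λ(v − 1), so r = λ(v − 1)/(k − 1).
  (ii) Total incidences bk = vr, so b = vr/k.
Step 1: r = λ(v − 1)/(k − 1) = 2·(72 − 1)/(3 − 1) = 2·71/2 = 142/2 = 71.
Step 2: b = vr/k = 72·71/3 = 5112/3 = 1704.
Check integrality: r = 71 ∈ Z ✓, b = 1704 ∈ Z ✓.
(These identities are necessary conditions: they determine r and b for any design with these parameters, but do not by themselves prove that one exists.)

r = 71, b = 1704.


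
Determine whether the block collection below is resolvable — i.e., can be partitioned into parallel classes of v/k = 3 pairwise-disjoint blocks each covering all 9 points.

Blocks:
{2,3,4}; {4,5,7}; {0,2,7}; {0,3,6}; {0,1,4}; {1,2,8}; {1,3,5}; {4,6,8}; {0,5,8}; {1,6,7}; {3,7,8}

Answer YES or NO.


v = 9, block size k = 3, number of blocks = 11.
For resolvability, blocks must partition into parallel classes of size v/k = 3.
Total blocks must therefore be a multiple of 3: 11 = 3·3 + 2 ⇒ not divisible ✗.
Resolvable? NO.

NO


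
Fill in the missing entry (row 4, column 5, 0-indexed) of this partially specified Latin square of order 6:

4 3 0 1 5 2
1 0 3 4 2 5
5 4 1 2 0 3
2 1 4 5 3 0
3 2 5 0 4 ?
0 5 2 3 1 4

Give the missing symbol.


Row 4 contains symbols [0, 2, 3, 4, 5] — missing [1].
Column 5 contains symbols [0, 2, 3, 4, 5] — missing [1].
The missing symbol must appear in both missing sets; intersection = [1].
Therefore the hidden value is 1.

Missing value = 1.


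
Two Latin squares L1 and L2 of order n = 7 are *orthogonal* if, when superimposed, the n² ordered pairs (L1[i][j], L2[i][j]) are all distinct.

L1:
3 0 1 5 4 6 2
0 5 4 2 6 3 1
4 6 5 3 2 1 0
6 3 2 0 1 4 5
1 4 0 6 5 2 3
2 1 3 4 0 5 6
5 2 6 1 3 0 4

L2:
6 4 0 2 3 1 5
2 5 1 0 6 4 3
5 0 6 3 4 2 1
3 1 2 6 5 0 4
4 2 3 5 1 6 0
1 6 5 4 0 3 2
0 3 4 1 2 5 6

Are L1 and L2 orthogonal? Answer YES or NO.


Form the n² = 49 superimposed pairs (L1[i][j], L2[i][j]), row by row (rows and columns indexed from 0):
row 0: (3,6) (0,4) (1,0) (5,2) (4,3) (6,1) (2,5)
row 1: (0,2) (5,5) (4,1) (2,0) (6,6) (3,4) (1,3)
row 2: (4,5) (6,0) (5,6) (3,3) (2,4) (1,2) (0,1)
row 3: (6,3) (3,1) (2,2) (0,6) (1,5) (4,0) (5,4)
row 4: (1,4) (4,2) (0,3) (6,5) (5,1) (2,6) (3,0)
row 5: (2,1) (1,6) (3,5) (4,4) (0,0) (5,3) (6,2)
row 6: (5,0) (2,3) (6,4) (1,1) (3,2) (0,5) (4,6)
Orthogonality requires all 49 pairs distinct.
Check by first coordinate: for each symbol s of L1, list the L2 entries in the n cells where L1 = s; they must all differ.
  L1 = 0: L2 entries (in reading order) 4, 2, 1, 6, 3, 0, 5 — all 7 distinct ✓
  L1 = 1: L2 entries (in reading order) 0, 3, 2, 5, 4, 6, 1 — all 7 distinct ✓
  L1 = 2: L2 entries (in reading order) 5, 0, 4, 2, 6, 1, 3 — all 7 distinct ✓
  L1 = 3: L2 entries (in reading order) 6, 4, 3, 1, 0, 5, 2 — all 7 distinct ✓
  L1 = 4: L2 entries (in reading order) 3, 1, 5, 0, 2, 4, 6 — all 7 distinct ✓
  L1 = 5: L2 entries (in reading order) 2, 5, 6, 4, 1, 3, 0 — all 7 distinct ✓
  L1 = 6: L2 entries (in reading order) 1, 6, 0, 3, 5, 2, 4 — all 7 distinct ✓
Every symbol of L1 meets every symbol of L2 exactly once, so all 49 pairs are distinct (49 of 49).
Conclusion: YES.

YES


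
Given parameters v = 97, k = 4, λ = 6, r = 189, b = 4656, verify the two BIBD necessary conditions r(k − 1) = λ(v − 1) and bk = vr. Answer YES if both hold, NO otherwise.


Condition (i): r(k − 1) = 189·3 = 567; λ(v − 1) = 6·96 = 576. Match? NO.
Condition (ii): bk = 4656·4 = 18624; vr = 97·189 = 18333. Match? NO.
Both conditions hold? NO.

NO


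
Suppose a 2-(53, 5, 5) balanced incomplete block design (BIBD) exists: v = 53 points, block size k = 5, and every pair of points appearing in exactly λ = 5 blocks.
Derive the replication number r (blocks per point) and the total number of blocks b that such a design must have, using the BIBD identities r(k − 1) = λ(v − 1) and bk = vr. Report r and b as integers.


Any 2-(v, k, λ) BIBD satisfies two necessary conditions:
  (i)  Each point sits in r blocks, and counting incidences through any fixed point gives r(k − 1) = λ(v − 1), so r = λ(v − 1)/(k − 1).
  (ii) Total incidences bk = vr, so b = vr/k.
Step 1: r = λ(v − 1)/(k − 1) = 5·(53 − 1)/(5 − 1) = 5·52/4 = 260/4 = 65.
Step 2: b = vr/k = 53·65/5 = 3445/5 = 689.
Check integrality: r = 65 ∈ Z ✓, b = 689 ∈ Z ✓.
(These identities are necessary conditions: they determine r and b for any design with these parameters, but do not by themselves prove that one exists.)

r = 65, b = 689.


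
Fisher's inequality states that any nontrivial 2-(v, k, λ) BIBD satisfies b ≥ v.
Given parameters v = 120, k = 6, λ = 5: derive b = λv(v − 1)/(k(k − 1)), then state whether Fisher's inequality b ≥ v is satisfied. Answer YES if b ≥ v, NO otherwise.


r = λ(v − 1)/(k − 1) = 5·119/5 = 119.
b = vr/k = 120·119/6 = 2380.
Fisher's inequality: b ≥ v ⇔ 2380 ≥ 120? YES.

YES


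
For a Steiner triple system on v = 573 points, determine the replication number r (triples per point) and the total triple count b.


An STS(v) is a 2-(v, 3, 1) BIBD: block size k = 3, λ = 1.
Replication: r(k − 1) = λ(v − 1) ⇒ r·2 = 573 − 1 = 572 ⇒ r = 286.
Block count: bk = vr ⇒ b·3 = 573·286 = 163878 ⇒ b = 54626.

r = 286, b = 54626.


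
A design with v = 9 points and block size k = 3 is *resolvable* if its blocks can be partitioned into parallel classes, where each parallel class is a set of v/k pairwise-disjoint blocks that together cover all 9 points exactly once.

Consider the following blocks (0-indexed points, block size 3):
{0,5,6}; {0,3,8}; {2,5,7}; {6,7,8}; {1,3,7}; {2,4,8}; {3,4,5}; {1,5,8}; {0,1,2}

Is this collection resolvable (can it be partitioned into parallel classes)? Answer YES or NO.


v = 9, block size k = 3, number of blocks = 9.
For resolvability, blocks must partition into parallel classes of size v/k = 3.
Total blocks must therefore be a multiple of 3: 9 = 3·3 + 0 ⇒ divisible ✓.
Consider block {0,3,8}. The only other block(s) in the collection disjoint from it are {2,5,7} — just 1 block(s). Any parallel class containing {0,3,8} would need 2 other blocks each disjoint from it, so no parallel class of size 3 can contain {0,3,8}.
Since every block must belong to some parallel class in a resolution, the collection cannot be partitioned into parallel classes.
Resolvable? NO.

NO


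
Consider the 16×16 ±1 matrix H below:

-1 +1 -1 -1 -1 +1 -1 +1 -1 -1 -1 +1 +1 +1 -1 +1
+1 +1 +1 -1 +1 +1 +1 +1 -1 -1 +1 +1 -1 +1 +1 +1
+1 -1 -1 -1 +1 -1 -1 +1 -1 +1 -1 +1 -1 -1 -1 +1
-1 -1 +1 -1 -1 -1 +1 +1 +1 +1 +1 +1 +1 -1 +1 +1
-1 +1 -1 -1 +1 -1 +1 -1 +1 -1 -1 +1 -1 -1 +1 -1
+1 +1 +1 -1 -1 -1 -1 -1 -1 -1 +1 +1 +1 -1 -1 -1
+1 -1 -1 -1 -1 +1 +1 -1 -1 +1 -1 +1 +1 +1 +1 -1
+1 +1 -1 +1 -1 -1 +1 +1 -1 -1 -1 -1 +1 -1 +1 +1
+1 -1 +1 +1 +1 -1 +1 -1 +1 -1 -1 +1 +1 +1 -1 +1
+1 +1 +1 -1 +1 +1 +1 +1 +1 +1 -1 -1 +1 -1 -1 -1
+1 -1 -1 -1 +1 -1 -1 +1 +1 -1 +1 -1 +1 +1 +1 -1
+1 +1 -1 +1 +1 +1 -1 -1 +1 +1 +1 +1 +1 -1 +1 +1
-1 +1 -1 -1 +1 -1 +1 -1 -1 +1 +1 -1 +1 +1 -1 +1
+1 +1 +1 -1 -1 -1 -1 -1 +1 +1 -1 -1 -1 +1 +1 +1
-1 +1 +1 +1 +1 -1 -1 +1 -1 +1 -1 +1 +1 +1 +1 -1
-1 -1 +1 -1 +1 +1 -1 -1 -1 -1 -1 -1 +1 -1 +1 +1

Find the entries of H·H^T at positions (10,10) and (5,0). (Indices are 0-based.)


Row 0 of H: [-1, 1, -1, -1, -1, 1, -1, 1, -1, -1, -1, 1, 1, 1, -1, 1].
Row 5 of H: [1, 1, 1, -1, -1, -1, -1, -1, -1, -1, 1, 1, 1, -1, -1, -1].
Row 10 of H: [1, -1, -1, -1, 1, -1, -1, 1, 1, -1, 1, -1, 1, 1, 1, -1].
(H·H^T)[10][10] = Σ_j H[10][j]·H[10][j] = (1)² + (-1)² + (-1)² + (-1)² + (1)² + (-1)² + (-1)² + (1)² + (1)² + (-1)² + (1)² + (-1)² + (1)² + (1)² + (1)² + (-1)² = 1 + 1 + 1 + 1 + 1 + 1 + 1 + 1 + 1 + 1 + 1 + 1 + 1 + 1 + 1 + 1 = 16.
(H·H^T)[5][0] = Σ_j H[5][j]·H[0][j] = (1)·(-1) + (1)·(1) + (1)·(-1) + (-1)·(-1) + (-1)·(-1) + (-1)·(1) + (-1)·(-1) + (-1)·(1) + (-1)·(-1) + (-1)·(-1) + (1)·(-1) + (1)·(1) + (1)·(1) + (-1)·(1) + (-1)·(-1) + (-1)·(1) = -1 + 1 + -1 + 1 + 1 + -1 + 1 + -1 + 1 + 1 + -1 + 1 + 1 + -1 + 1 + -1 = 2.
Rows 5 and 0 are not orthogonal (dot product = 2 ≠ 0), so H is not a Hadamard matrix.

(10,10) entry = 16; (5,0) entry = 2.


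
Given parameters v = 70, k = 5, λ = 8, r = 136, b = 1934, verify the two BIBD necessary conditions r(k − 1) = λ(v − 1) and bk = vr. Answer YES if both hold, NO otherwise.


Condition (i): r(k − 1) = 136·4 = 544; λ(v − 1) = 8·69 = 552. Match? NO.
Condition (ii): bk = 1934·5 = 9670; vr = 70·136 = 9520. Match? NO.
Both conditions hold? NO.

NO


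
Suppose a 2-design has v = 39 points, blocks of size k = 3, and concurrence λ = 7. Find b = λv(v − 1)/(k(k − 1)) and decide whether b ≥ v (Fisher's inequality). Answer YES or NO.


r = λ(v − 1)/(k − 1) = 7·38/2 = 133.
b = vr/k = 39·133/3 = 1729.
Fisher's inequality: b ≥ v ⇔ 1729 ≥ 39? YES.

YES


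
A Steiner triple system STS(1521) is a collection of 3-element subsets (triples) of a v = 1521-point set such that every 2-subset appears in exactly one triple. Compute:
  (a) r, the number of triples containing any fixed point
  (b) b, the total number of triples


An STS(v) is a 2-(v, 3, 1) BIBD: block size k = 3, λ = 1.
Replication: r(k − 1) = λ(v − 1) ⇒ r·2 = 1521 − 1 = 1520 ⇒ r = 760.
Block count: b = v(v − 1)/6 = 1521·1520/6 = 2311920/6 = 385320.

r = 760, b = 385320.


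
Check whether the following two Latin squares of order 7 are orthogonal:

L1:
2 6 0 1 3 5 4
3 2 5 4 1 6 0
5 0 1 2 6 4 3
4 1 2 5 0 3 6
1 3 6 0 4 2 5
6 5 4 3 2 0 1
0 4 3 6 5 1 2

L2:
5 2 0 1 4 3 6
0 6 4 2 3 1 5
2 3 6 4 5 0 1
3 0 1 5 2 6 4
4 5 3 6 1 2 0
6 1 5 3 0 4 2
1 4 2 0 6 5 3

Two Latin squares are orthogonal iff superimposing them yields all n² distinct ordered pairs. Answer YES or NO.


Form the n² = 49 superimposed pairs (L1[i][j], L2[i][j]), row by row (rows and columns indexed from 0):
row 0: (2,5) (6,2) (0,0) (1,1) (3,4) (5,3) (4,6)
row 1: (3,0) (2,6) (5,4) (4,2) (1,3) (6,1) (0,5)
row 2: (5,2) (0,3) (1,6) (2,4) (6,5) (4,0) (3,1)
row 3: (4,3) (1,0) (2,1) (5,5) (0,2) (3,6) (6,4)
row 4: (1,4) (3,5) (6,3) (0,6) (4,1) (2,2) (5,0)
row 5: (6,6) (5,1) (4,5) (3,3) (2,0) (0,4) (1,2)
row 6: (0,1) (4,4) (3,2) (6,0) (5,6) (1,5) (2,3)
Orthogonality requires all 49 pairs distinct.
Check by first coordinate: for each symbol s of L1, list the L2 entries in the n cells where L1 = s; they must all differ.
  L1 = 0: L2 entries (in reading order) 0, 5, 3, 2, 6, 4, 1 — all 7 distinct ✓
  L1 = 1: L2 entries (in reading order) 1, 3, 6, 0, 4, 2, 5 — all 7 distinct ✓
  L1 = 2: L2 entries (in reading order) 5, 6, 4, 1, 2, 0, 3 — all 7 distinct ✓
  L1 = 3: L2 entries (in reading order) 4, 0, 1, 6, 5, 3, 2 — all 7 distinct ✓
  L1 = 4: L2 entries (in reading order) 6, 2, 0, 3, 1, 5, 4 — all 7 distinct ✓
  L1 = 5: L2 entries (in reading order) 3, 4, 2, 5, 0, 1, 6 — all 7 distinct ✓
  L1 = 6: L2 entries (in reading order) 2, 1, 5, 4, 3, 6, 0 — all 7 distinct ✓
Every symbol of L1 meets every symbol of L2 exactly once, so all 49 pairs are distinct (49 of 49).
Conclusion: YES.

YES


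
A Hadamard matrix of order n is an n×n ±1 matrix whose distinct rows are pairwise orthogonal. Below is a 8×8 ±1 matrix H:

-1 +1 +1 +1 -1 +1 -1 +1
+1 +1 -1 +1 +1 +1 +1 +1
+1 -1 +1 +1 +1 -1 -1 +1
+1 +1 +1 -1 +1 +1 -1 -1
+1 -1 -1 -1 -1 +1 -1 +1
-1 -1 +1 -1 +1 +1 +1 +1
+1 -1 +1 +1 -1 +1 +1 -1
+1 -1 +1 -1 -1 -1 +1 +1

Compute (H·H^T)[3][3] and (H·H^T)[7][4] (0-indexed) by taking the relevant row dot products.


Row 3 of H: [1, 1, 1, -1, 1, 1, -1, -1].
Row 4 of H: [1, -1, -1, -1, -1, 1, -1, 1].
Row 7 of H: [1, -1, 1, -1, -1, -1, 1, 1].
(H·H^T)[3][3] = Σ_j H[3][j]·H[3][j] = (1)² + (1)² + (1)² + (-1)² + (1)² + (1)² + (-1)² + (-1)² = 1 + 1 + 1 + 1 + 1 + 1 + 1 + 1 = 8.
(H·H^T)[7][4] = Σ_j H[7][j]·H[4][j] = (1)·(1) + (-1)·(-1) + (1)·(-1) + (-1)·(-1) + (-1)·(-1) + (-1)·(1) + (1)·(-1) + (1)·(1) = 1 + 1 + -1 + 1 + 1 + -1 + -1 + 1 = 2.
Rows 7 and 4 are not orthogonal (dot product = 2 ≠ 0), so H is not a Hadamard matrix.

(3,3) entry = 8; (7,4) entry = 2.


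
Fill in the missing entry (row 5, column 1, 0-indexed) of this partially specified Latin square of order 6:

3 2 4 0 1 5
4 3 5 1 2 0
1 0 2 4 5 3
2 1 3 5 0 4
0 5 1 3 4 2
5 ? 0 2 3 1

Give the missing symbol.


Row 5 contains symbols [0, 1, 2, 3, 5] — missing [4].
Column 1 contains symbols [0, 1, 2, 3, 5] — missing [4].
The missing symbol must appear in both missing sets; intersection = [4].
Therefore the hidden value is 4.

Missing value = 4.


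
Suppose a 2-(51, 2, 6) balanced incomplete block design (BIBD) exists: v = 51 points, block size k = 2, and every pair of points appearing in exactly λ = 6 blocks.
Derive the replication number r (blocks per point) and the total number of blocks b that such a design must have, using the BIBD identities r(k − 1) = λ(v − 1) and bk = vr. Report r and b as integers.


Any 2-(v, k, λ) BIBD satisfies two necessary conditions:
  (i)  Each point sits in r blocks, and counting incidences through any fixed point gives r(k − 1) = λ(v − 1), so r = λ(v − 1)/(k − 1).
  (ii) Total incidences bk = vr, so b = vr/k.
Step 1: r = λ(v − 1)/(k − 1) = 6·(51 − 1)/(2 − 1) = 6·50/1 = 300/1 = 300.
Step 2: b = vr/k = 51·300/2 = 15300/2 = 7650.
Check integrality: r = 300 ∈ Z ✓, b = 7650 ∈ Z ✓.
(These identities are necessary conditions: they determine r and b for any design with these parameters, but do not by themselves prove that one exists.)

r = 300, b = 7650.


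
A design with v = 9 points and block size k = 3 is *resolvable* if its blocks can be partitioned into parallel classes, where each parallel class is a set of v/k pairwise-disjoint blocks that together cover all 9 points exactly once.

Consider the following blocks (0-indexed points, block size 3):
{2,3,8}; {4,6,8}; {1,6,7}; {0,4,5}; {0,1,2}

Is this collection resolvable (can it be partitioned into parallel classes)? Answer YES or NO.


v = 9, block size k = 3, number of blocks = 5.
For resolvability, blocks must partition into parallel classes of size v/k = 3.
Total blocks must therefore be a multiple of 3: 5 = 3·1 + 2 ⇒ not divisible ✗.
Resolvable? NO.

NO


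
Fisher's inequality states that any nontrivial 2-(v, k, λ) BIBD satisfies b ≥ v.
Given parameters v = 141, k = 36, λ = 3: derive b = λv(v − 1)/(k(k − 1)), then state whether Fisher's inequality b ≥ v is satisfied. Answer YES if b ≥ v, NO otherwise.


r = λ(v − 1)/(k − 1) = 3·140/35 = 12.
b = vr/k = 141·12/36 = 47.
Fisher's inequality: b ≥ v ⇔ 47 ≥ 141? NO.

NO


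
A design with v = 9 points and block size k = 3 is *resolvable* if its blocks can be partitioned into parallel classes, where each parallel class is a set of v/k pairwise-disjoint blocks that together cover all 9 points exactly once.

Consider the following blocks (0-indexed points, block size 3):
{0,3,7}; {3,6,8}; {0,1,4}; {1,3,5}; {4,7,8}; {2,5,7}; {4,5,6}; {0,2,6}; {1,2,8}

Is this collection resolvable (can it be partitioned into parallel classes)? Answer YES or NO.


v = 9, block size k = 3, number of blocks = 9.
For resolvability, blocks must partition into parallel classes of size v/k = 3.
Total blocks must therefore be a multiple of 3: 9 = 3·3 + 0 ⇒ divisible ✓.
Greedy packing gives 3 candidate class(es). Each should be a full parallel class (size 3, covers all 9 points).
  Class 1 (3 blocks): {0,3,7}; {4,5,6}; {1,2,8}. Points covered: [0, 1, 2, 3, 4, 5, 6, 7, 8].
  Class 2 (3 blocks): {3,6,8}; {0,1,4}; {2,5,7}. Points covered: [0, 1, 2, 3, 4, 5, 6, 7, 8].
  Class 3 (3 blocks): {1,3,5}; {4,7,8}; {0,2,6}. Points covered: [0, 1, 2, 3, 4, 5, 6, 7, 8].
All classes full (size 3)? YES. All classes cover every point? YES.
Resolvable? YES.

YES


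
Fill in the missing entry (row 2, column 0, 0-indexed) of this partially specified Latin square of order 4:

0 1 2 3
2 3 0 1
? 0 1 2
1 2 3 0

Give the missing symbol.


Row 2 contains symbols [0, 1, 2] — missing [3].
Column 0 contains symbols [0, 1, 2] — missing [3].
The missing symbol must appear in both missing sets; intersection = [3].
Therefore the hidden value is 3.

Missing value = 3.


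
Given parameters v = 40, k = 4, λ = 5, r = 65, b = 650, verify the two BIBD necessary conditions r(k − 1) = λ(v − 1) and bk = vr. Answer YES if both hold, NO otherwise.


Condition (i): r(k − 1) = 65·3 = 195; λ(v − 1) = 5·39 = 195. Match? YES.
Condition (ii): bk = 650·4 = 2600; vr = 40·65 = 2600. Match? YES.
Both conditions hold? YES.

YES


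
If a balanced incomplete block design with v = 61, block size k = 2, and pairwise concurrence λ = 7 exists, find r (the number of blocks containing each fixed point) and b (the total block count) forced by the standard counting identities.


Any 2-(v, k, λ) BIBD satisfies two necessary conditions:
  (i)  Each point sits in r blocks, and counting incidences through any fixed point gives r(k − 1) = λ(v − 1), so r = λ(v − 1)/(k − 1).
  (ii) Total incidences bk = vr, so b = vr/k.
Step 1: r = λ(v − 1)/(k − 1) = 7·(61 − 1)/(2 − 1) = 7·60/1 = 420/1 = 420.
Step 2: b = vr/k = 61·420/2 = 25620/2 = 12810.
Check integrality: r = 420 ∈ Z ✓, b = 12810 ∈ Z ✓.
(These identities are necessary conditions: they determine r and b for any design with these parameters, but do not by themselves prove that one exists.)

r = 420, b = 12810.


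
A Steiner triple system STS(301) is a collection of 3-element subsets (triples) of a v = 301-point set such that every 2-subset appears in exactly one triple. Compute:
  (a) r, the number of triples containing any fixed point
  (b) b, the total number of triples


An STS(v) is a 2-(v, 3, 1) BIBD: block size k = 3, λ = 1.
Replication: r(k − 1) = λ(v − 1) ⇒ r·2 = 301 − 1 = 300 ⇒ r = 150.
Block count: bk = vr ⇒ b·3 = 301·150 = 45150 ⇒ b = 15050.
(Check via b = v(v − 1)/6 = 301·300/6 = 90300/6 = 15050.)

r = 150, b = 15050.


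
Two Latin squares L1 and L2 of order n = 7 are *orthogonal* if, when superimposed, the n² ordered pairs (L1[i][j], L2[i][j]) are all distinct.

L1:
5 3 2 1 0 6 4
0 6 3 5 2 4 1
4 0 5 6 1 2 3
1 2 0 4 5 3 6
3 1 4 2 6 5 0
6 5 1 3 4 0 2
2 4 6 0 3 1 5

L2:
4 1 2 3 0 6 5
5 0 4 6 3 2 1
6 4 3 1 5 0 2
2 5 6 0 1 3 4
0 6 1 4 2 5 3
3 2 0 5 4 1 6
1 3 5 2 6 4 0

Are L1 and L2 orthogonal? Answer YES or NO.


Form the n² = 49 superimposed pairs (L1[i][j], L2[i][j]), row by row (rows and columns indexed from 0):
row 0: (5,4) (3,1) (2,2) (1,3) (0,0) (6,6) (4,5)
row 1: (0,5) (6,0) (3,4) (5,6) (2,3) (4,2) (1,1)
row 2: (4,6) (0,4) (5,3) (6,1) (1,5) (2,0) (3,2)
row 3: (1,2) (2,5) (0,6) (4,0) (5,1) (3,3) (6,4)
row 4: (3,0) (1,6) (4,1) (2,4) (6,2) (5,5) (0,3)
row 5: (6,3) (5,2) (1,0) (3,5) (4,4) (0,1) (2,6)
row 6: (2,1) (4,3) (6,5) (0,2) (3,6) (1,4) (5,0)
Orthogonality requires all 49 pairs distinct.
Check by first coordinate: for each symbol s of L1, list the L2 entries in the n cells where L1 = s; they must all differ.
  L1 = 0: L2 entries (in reading order) 0, 5, 4, 6, 3, 1, 2 — all 7 distinct ✓
  L1 = 1: L2 entries (in reading order) 3, 1, 5, 2, 6, 0, 4 — all 7 distinct ✓
  L1 = 2: L2 entries (in reading order) 2, 3, 0, 5, 4, 6, 1 — all 7 distinct ✓
  L1 = 3: L2 entries (in reading order) 1, 4, 2, 3, 0, 5, 6 — all 7 distinct ✓
  L1 = 4: L2 entries (in reading order) 5, 2, 6, 0, 1, 4, 3 — all 7 distinct ✓
  L1 = 5: L2 entries (in reading order) 4, 6, 3, 1, 5, 2, 0 — all 7 distinct ✓
  L1 = 6: L2 entries (in reading order) 6, 0, 1, 4, 2, 3, 5 — all 7 distinct ✓
Every symbol of L1 meets every symbol of L2 exactly once, so all 49 pairs are distinct (49 of 49).
Conclusion: YES.

YES


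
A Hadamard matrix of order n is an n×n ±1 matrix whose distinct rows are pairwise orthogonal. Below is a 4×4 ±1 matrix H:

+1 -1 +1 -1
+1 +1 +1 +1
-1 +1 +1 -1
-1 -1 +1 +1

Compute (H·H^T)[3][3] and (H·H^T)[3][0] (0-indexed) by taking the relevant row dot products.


Row 0 of H: [1, -1, 1, -1].
Row 3 of H: [-1, -1, 1, 1].
(H·H^T)[3][3] = Σ_j H[3][j]·H[3][j] = (-1)² + (-1)² + (1)² + (1)² = 1 + 1 + 1 + 1 = 4.
(H·H^T)[3][0] = Σ_j H[3][j]·H[0][j] = (-1)·(1) + (-1)·(-1) + (1)·(1) + (1)·(-1) = -1 + 1 + 1 + -1 = 0.
So rows 3 and 0 are orthogonal; the diagonal entry equals n = 4.

(3,3) entry = 4; (3,0) entry = 0.


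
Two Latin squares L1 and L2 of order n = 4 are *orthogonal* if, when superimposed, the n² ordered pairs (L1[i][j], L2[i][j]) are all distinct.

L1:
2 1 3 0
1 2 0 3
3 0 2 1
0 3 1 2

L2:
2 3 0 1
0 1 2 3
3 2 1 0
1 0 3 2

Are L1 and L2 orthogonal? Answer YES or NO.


Form the n² = 16 superimposed pairs (L1[i][j], L2[i][j]), row by row (rows and columns indexed from 0):
row 0: (2,2) (1,3) (3,0) (0,1)
row 1: (1,0) (2,1) (0,2) (3,3)
row 2: (3,3) (0,2) (2,1) (1,0)
row 3: (0,1) (3,0) (1,3) (2,2)
Orthogonality requires all 16 pairs distinct.
But the pair (3,3) repeats: cell (1,3) has L1 = 3, L2 = 3, and cell (2,0) has L1 = 3, L2 = 3.
A repeated pair means some other pair never occurs (only 8 distinct pairs out of 16), so the squares are not orthogonal.
Conclusion: NO.

NO


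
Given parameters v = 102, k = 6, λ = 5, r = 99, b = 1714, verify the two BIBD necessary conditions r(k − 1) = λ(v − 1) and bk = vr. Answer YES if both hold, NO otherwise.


Condition (i): r(k − 1) = 99·5 = 495; λ(v − 1) = 5·101 = 505. Match? NO.
Condition (ii): bk = 1714·6 = 10284; vr = 102·99 = 10098. Match? NO.
Both conditions hold? NO.

NO


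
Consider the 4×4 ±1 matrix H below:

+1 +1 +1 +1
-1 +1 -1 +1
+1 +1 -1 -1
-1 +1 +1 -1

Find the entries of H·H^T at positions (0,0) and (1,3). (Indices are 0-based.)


Row 0 of H: [1, 1, 1, 1].
Row 1 of H: [-1, 1, -1, 1].
Row 3 of H: [-1, 1, 1, -1].
(H·H^T)[0][0] = Σ_j H[0][j]·H[0][j] = (1)² + (1)² + (1)² + (1)² = 1 + 1 + 1 + 1 = 4.
(H·H^T)[1][3] = Σ_j H[1][j]·H[3][j] = (-1)·(-1) + (1)·(1) + (-1)·(1) + (1)·(-1) = 1 + 1 + -1 + -1 = 0.
So rows 1 and 3 are orthogonal; the diagonal entry equals n = 4.

(0,0) entry = 4; (1,3) entry = 0.


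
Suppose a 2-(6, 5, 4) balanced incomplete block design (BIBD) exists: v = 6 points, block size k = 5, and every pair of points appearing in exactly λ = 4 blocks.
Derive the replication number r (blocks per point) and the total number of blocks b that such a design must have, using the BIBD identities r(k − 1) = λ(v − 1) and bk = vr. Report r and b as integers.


Any 2-(v, k, λ) BIBD satisfies two necessary conditions:
  (i)  Each point sits in r blocks, and counting incidences through any fixed point gives r(k − 1) = λ(v − 1), so r = λ(v − 1)/(k − 1).
  (ii) Total incidences bk = vr, so b = vr/k.
Step 1: r = λ(v − 1)/(k − 1) = 4·(6 − 1)/(5 − 1) = 4·5/4 = 20/4 = 5.
Step 2: b = vr/k = 6·5/5 = 30/5 = 6.
Check integrality: r = 5 ∈ Z ✓, b = 6 ∈ Z ✓.
(These identities are necessary conditions: they determine r and b for any design with these parameters, but do not by themselves prove that one exists.)

r = 5, b = 6.


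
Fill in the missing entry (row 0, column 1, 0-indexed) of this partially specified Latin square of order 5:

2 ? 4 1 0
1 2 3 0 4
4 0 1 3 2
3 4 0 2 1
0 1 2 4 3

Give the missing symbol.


Row 0 contains symbols [0, 1, 2, 4] — missing [3].
Column 1 contains symbols [0, 1, 2, 4] — missing [3].
The missing symbol must appear in both missing sets; intersection = [3].
Therefore the hidden value is 3.

Missing value = 3.


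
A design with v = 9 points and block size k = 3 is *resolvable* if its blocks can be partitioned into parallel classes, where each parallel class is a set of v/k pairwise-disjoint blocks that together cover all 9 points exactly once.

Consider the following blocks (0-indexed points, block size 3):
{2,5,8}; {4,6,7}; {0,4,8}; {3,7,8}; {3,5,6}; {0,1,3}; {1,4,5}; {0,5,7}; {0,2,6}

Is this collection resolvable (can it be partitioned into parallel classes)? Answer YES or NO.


v = 9, block size k = 3, number of blocks = 9.
For resolvability, blocks must partition into parallel classes of size v/k = 3.
Total blocks must therefore be a multiple of 3: 9 = 3·3 + 0 ⇒ divisible ✓.
Consider block {0,4,8}. The only other block(s) in the collection disjoint from it are {3,5,6} — just 1 block(s). Any parallel class containing {0,4,8} would need 2 other blocks each disjoint from it, so no parallel class of size 3 can contain {0,4,8}.
Since every block must belong to some parallel class in a resolution, the collection cannot be partitioned into parallel classes.
Resolvable? NO.

NO


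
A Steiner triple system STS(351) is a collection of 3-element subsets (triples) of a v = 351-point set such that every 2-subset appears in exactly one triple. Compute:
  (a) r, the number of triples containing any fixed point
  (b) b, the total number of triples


An STS(v) is a 2-(v, 3, 1) BIBD: block size k = 3, λ = 1.
Replication: r(k − 1) = λ(v − 1) ⇒ r·2 = 351 − 1 = 350 ⇒ r = 175.
Block count: bk = vr ⇒ b·3 = 351·175 = 61425 ⇒ b = 20475.
(Check via b = v(v − 1)/6 = 351·350/6 = 122850/6 = 20475.)

r = 175, b = 20475.


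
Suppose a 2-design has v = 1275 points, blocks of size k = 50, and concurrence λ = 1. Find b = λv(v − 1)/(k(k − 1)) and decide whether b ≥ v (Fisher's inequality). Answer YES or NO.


r = λ(v − 1)/(k − 1) = 1·1274/49 = 26.
b = vr/k = 1275·26/50 = 663.
Fisher's inequality: b ≥ v ⇔ 663 ≥ 1275? NO.

NO


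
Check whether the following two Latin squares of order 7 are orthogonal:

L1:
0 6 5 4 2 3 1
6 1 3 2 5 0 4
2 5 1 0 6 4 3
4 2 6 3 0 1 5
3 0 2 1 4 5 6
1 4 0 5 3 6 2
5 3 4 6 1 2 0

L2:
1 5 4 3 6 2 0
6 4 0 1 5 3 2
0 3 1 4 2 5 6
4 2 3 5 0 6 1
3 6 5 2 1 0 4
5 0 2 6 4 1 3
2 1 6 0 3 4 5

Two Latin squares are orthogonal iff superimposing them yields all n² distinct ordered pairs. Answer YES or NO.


Form the n² = 49 superimposed pairs (L1[i][j], L2[i][j]), row by row (rows and columns indexed from 0):
row 0: (0,1) (6,5) (5,4) (4,3) (2,6) (3,2) (1,0)
row 1: (6,6) (1,4) (3,0) (2,1) (5,5) (0,3) (4,2)
row 2: (2,0) (5,3) (1,1) (0,4) (6,2) (4,5) (3,6)
row 3: (4,4) (2,2) (6,3) (3,5) (0,0) (1,6) (5,1)
row 4: (3,3) (0,6) (2,5) (1,2) (4,1) (5,0) (6,4)
row 5: (1,5) (4,0) (0,2) (5,6) (3,4) (6,1) (2,3)
row 6: (5,2) (3,1) (4,6) (6,0) (1,3) (2,4) (0,5)
Orthogonality requires all 49 pairs distinct.
Check by first coordinate: for each symbol s of L1, list the L2 entries in the n cells where L1 = s; they must all differ.
  L1 = 0: L2 entries (in reading order) 1, 3, 4, 0, 6, 2, 5 — all 7 distinct ✓
  L1 = 1: L2 entries (in reading order) 0, 4, 1, 6, 2, 5, 3 — all 7 distinct ✓
  L1 = 2: L2 entries (in reading order) 6, 1, 0, 2, 5, 3, 4 — all 7 distinct ✓
  L1 = 3: L2 entries (in reading order) 2, 0, 6, 5, 3, 4, 1 — all 7 distinct ✓
  L1 = 4: L2 entries (in reading order) 3, 2, 5, 4, 1, 0, 6 — all 7 distinct ✓
  L1 = 5: L2 entries (in reading order) 4, 5, 3, 1, 0, 6, 2 — all 7 distinct ✓
  L1 = 6: L2 entries (in reading order) 5, 6, 2, 3, 4, 1, 0 — all 7 distinct ✓
Every symbol of L1 meets every symbol of L2 exactly once, so all 49 pairs are distinct (49 of 49).
Conclusion: YES.

YES


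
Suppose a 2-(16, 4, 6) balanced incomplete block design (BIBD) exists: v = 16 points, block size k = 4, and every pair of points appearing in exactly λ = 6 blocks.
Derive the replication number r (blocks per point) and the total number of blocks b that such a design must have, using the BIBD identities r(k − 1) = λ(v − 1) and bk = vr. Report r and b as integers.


Any 2-(v, k, λ) BIBD satisfies two necessary conditions:
  (i)  Each point sits in r blocks, and counting incidences through any fixed point gives r(k − 1) = λ(v − 1), so r = λ(v − 1)/(k − 1).
  (ii) Total incidences bk = vr, so b = vr/k.
Step 1: r = λ(v − 1)/(k − 1) = 6·(16 − 1)/(4 − 1) = 6·15/3 = 90/3 = 30.
Step 2: b = vr/k = 16·30/4 = 480/4 = 120.
Check integrality: r = 30 ∈ Z ✓, b = 120 ∈ Z ✓.
(These identities are necessary conditions: they determine r and b for any design with these parameters, but do not by themselves prove that one exists.)

r = 30, b = 120.


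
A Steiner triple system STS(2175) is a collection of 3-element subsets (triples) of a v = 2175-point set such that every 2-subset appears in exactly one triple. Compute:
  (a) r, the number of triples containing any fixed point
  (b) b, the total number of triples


An STS(v) is a 2-(v, 3, 1) BIBD: block size k = 3, λ = 1.
Replication: r(k − 1) = λ(v − 1) ⇒ r·2 = 2175 − 1 = 2174 ⇒ r = 1087.
Block count: b = v(v − 1)/6 = 2175·2174/6 = 4728450/6 = 788075.

r = 1087, b = 788075.


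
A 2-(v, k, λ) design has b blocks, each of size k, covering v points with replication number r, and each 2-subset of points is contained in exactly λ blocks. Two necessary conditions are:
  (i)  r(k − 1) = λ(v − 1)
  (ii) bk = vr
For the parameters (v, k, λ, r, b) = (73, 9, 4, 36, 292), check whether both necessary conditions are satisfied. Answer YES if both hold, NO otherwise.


Condition (i): r(k − 1) = 36·8 = 288; λ(v − 1) = 4·72 = 288. Match? YES.
Condition (ii): bk = 292·9 = 2628; vr = 73·36 = 2628. Match? YES.
Both conditions hold? YES.

YES


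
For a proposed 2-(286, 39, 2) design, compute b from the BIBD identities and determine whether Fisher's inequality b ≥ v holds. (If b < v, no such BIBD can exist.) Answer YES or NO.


r = λ(v − 1)/(k − 1) = 2·285/38 = 15.
b = vr/k = 286·15/39 = 110.
Fisher's inequality: b ≥ v ⇔ 110 ≥ 286? NO.

NO


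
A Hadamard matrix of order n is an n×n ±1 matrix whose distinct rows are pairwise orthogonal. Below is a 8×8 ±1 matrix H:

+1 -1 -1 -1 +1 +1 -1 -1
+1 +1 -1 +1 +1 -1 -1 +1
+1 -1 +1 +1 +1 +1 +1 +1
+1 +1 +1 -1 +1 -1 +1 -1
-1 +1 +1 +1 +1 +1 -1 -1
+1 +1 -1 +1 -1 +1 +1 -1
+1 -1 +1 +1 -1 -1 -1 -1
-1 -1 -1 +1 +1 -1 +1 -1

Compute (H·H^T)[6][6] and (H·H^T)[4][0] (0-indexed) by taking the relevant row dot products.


Row 0 of H: [1, -1, -1, -1, 1, 1, -1, -1].
Row 4 of H: [-1, 1, 1, 1, 1, 1, -1, -1].
Row 6 of H: [1, -1, 1, 1, -1, -1, -1, -1].
(H·H^T)[6][6] = Σ_j H[6][j]·H[6][j] = (1)² + (-1)² + (1)² + (1)² + (-1)² + (-1)² + (-1)² + (-1)² = 1 + 1 + 1 + 1 + 1 + 1 + 1 + 1 = 8.
(H·H^T)[4][0] = Σ_j H[4][j]·H[0][j] = (-1)·(1) + (1)·(-1) + (1)·(-1) + (1)·(-1) + (1)·(1) + (1)·(1) + (-1)·(-1) + (-1)·(-1) = -1 + -1 + -1 + -1 + 1 + 1 + 1 + 1 = 0.
So rows 4 and 0 are orthogonal; the diagonal entry equals n = 8.

(6,6) entry = 8; (4,0) entry = 0.


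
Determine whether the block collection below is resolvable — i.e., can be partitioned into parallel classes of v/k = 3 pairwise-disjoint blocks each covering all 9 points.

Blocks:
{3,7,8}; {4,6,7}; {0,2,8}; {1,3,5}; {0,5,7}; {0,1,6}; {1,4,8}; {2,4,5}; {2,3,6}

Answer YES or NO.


v = 9, block size k = 3, number of blocks = 9.
For resolvability, blocks must partition into parallel classes of size v/k = 3.
Total blocks must therefore be a multiple of 3: 9 = 3·3 + 0 ⇒ divisible ✓.
Greedy packing gives 3 candidate class(es). Each should be a full parallel class (size 3, covers all 9 points).
  Class 1 (3 blocks): {3,7,8}; {0,1,6}; {2,4,5}. Points covered: [0, 1, 2, 3, 4, 5, 6, 7, 8].
  Class 2 (3 blocks): {4,6,7}; {0,2,8}; {1,3,5}. Points covered: [0, 1, 2, 3, 4, 5, 6, 7, 8].
  Class 3 (3 blocks): {0,5,7}; {1,4,8}; {2,3,6}. Points covered: [0, 1, 2, 3, 4, 5, 6, 7, 8].
All classes full (size 3)? YES. All classes cover every point? YES.
Resolvable? YES.

YES


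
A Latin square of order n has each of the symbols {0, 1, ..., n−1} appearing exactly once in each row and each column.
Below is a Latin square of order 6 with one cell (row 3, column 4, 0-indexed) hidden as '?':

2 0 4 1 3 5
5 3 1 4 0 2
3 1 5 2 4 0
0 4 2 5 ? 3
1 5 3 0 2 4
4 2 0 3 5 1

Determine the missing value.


Row 3 contains symbols [0, 2, 3, 4, 5] — missing [1].
Column 4 contains symbols [0, 2, 3, 4, 5] — missing [1].
The missing symbol must appear in both missing sets; intersection = [1].
Therefore the hidden value is 1.

Missing value = 1.


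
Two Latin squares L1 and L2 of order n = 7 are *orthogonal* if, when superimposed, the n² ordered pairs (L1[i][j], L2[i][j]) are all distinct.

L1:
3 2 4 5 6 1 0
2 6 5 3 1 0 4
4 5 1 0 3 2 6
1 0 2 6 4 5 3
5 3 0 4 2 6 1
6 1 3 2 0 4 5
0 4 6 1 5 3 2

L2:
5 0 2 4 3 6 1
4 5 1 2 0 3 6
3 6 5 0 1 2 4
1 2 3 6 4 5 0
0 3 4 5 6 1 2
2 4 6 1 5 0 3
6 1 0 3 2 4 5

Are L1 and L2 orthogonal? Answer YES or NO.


Form the n² = 49 superimposed pairs (L1[i][j], L2[i][j]), row by row (rows and columns indexed from 0):
row 0: (3,5) (2,0) (4,2) (5,4) (6,3) (1,6) (0,1)
row 1: (2,4) (6,5) (5,1) (3,2) (1,0) (0,3) (4,6)
row 2: (4,3) (5,6) (1,5) (0,0) (3,1) (2,2) (6,4)
row 3: (1,1) (0,2) (2,3) (6,6) (4,4) (5,5) (3,0)
row 4: (5,0) (3,3) (0,4) (4,5) (2,6) (6,1) (1,2)
row 5: (6,2) (1,4) (3,6) (2,1) (0,5) (4,0) (5,3)
row 6: (0,6) (4,1) (6,0) (1,3) (5,2) (3,4) (2,5)
Orthogonality requires all 49 pairs distinct.
Check by first coordinate: for each symbol s of L1, list the L2 entries in the n cells where L1 = s; they must all differ.
  L1 = 0: L2 entries (in reading order) 1, 3, 0, 2, 4, 5, 6 — all 7 distinct ✓
  L1 = 1: L2 entries (in reading order) 6, 0, 5, 1, 2, 4, 3 — all 7 distinct ✓
  L1 = 2: L2 entries (in reading order) 0, 4, 2, 3, 6, 1, 5 — all 7 distinct ✓
  L1 = 3: L2 entries (in reading order) 5, 2, 1, 0, 3, 6, 4 — all 7 distinct ✓
  L1 = 4: L2 entries (in reading order) 2, 6, 3, 4, 5, 0, 1 — all 7 distinct ✓
  L1 = 5: L2 entries (in reading order) 4, 1, 6, 5, 0, 3, 2 — all 7 distinct ✓
  L1 = 6: L2 entries (in reading order) 3, 5, 4, 6, 1, 2, 0 — all 7 distinct ✓
Every symbol of L1 meets every symbol of L2 exactly once, so all 49 pairs are distinct (49 of 49).
Conclusion: YES.

YES


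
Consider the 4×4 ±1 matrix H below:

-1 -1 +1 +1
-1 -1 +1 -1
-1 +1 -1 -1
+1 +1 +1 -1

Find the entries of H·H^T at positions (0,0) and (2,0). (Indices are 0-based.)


Row 0 of H: [-1, -1, 1, 1].
Row 2 of H: [-1, 1, -1, -1].
(H·H^T)[0][0] = Σ_j H[0][j]·H[0][j] = (-1)² + (-1)² + (1)² + (1)² = 1 + 1 + 1 + 1 = 4.
(H·H^T)[2][0] = Σ_j H[2][j]·H[0][j] = (-1)·(-1) + (1)·(-1) + (-1)·(1) + (-1)·(1) = 1 + -1 + -1 + -1 = -2.
Rows 2 and 0 are not orthogonal (dot product = -2 ≠ 0), so H is not a Hadamard matrix.

(0,0) entry = 4; (2,0) entry = -2.


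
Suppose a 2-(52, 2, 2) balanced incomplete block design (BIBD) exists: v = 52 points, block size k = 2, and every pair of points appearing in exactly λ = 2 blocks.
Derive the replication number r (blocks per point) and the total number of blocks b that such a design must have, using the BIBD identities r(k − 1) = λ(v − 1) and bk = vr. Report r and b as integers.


Any 2-(v, k, λ) BIBD satisfies two necessary conditions:
  (i)  Each point sits in r blocks, and counting incidences through any fixed point gives r(k − 1) = λ(v − 1), so r = λ(v − 1)/(k − 1).
  (ii) Total incidences bk = vr, so b = vr/k.
Step 1: r = λ(v − 1)/(k − 1) = 2·(52 − 1)/(2 − 1) = 2·51/1 = 102/1 = 102.
Step 2: b = vr/k = 52·102/2 = 5304/2 = 2652.
Check integrality: r = 102 ∈ Z ✓, b = 2652 ∈ Z ✓.
(These identities are necessary conditions: they determine r and b for any design with these parameters, but do not by themselves prove that one exists.)

r = 102, b = 2652.
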